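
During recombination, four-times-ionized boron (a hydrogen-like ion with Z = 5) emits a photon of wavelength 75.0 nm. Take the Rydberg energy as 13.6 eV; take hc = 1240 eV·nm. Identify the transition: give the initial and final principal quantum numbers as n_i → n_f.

The photon energy is ΔE = hc/λ = 1240 / 75.0 = 16.53 eV.
With Z = 5, ΔE = 340.0 × (1/n_f² − 1/n_i²), so 1/n_f² − 1/n_i² = 0.04863.
Trying n_f = 3 gives 1/n_i² = 0.06248, i.e. n_i ≈ 4; this pair matches.

n_i = 4, n_f = 3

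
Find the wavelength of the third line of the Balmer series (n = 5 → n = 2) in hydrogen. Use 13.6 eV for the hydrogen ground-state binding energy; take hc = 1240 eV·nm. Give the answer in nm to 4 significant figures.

434.2 nm

The Balmer series terminates on n_f = 2; the third line has n_i = 2+3 = 5.
ΔE = 13.60 × (1/2² − 1/5²) = 2.856 eV.
λ = 1240 / 2.856 = 434.2 nm.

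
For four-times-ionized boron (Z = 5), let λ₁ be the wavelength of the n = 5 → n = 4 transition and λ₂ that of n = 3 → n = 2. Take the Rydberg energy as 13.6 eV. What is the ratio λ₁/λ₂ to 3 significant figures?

λ ∝ 1/ΔE ∝ 1/(1/n_f² − 1/n_i²), and the Z² and hc factors cancel in the ratio.
λ₁/λ₂ = (1/2² − 1/3²)/(1/4² − 1/5²) = 0.1389/0.02250 = 6.17.

6.17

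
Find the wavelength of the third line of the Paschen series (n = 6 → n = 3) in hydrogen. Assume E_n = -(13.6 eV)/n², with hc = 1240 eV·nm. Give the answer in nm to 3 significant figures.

1090 nm

The Paschen series terminates on n_f = 3; the third line has n_i = 3+3 = 6.
ΔE = 13.60 × (1/3² − 1/6²) = 1.133 eV.
λ = 1240 / 1.133 = 1090 nm.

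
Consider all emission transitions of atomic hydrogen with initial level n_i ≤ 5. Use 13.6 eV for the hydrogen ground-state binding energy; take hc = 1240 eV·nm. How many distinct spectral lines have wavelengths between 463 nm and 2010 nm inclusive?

4

Enumerate all n_i → n_f pairs with 1 ≤ n_f < n_i ≤ 5 and compute λ = 1240 / [13.6·1·(1/n_f² − 1/n_i²)].
Lines falling in [463, 2010] nm: 4→2 (486.3 nm), 3→2 (656.5 nm), 5→3 (1282 nm), 4→3 (1876 nm).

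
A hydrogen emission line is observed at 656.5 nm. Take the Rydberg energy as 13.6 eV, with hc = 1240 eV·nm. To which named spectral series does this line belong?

ΔE = 1240/656.5 = 1.889 eV.
This matches 13.6 × (1/2² − 1/3²), so n_f = 2: the Balmer series.

Balmer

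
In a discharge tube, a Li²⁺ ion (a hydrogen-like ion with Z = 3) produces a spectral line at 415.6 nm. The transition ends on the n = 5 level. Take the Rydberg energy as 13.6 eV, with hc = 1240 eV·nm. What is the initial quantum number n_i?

The photon energy is ΔE = hc/λ = 1240 / 415.6 = 2.984 eV.
With Z = 3, ΔE = 122.4 × (1/n_f² − 1/n_i²), so 1/n_f² − 1/n_i² = 0.02438.
With n_f = 5: 1/n_i² = 1/25 − 0.02438 = 0.01562, so n_i ≈ 8.00.

n_i = 8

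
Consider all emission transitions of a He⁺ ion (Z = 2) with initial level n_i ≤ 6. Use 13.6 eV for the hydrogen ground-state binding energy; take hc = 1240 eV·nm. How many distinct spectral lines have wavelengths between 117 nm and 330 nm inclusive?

4

Enumerate all n_i → n_f pairs with 1 ≤ n_f < n_i ≤ 6 and compute λ = 1240 / [13.6·4·(1/n_f² − 1/n_i²)].
Lines falling in [117, 330] nm: 4→2 (121.6 nm), 3→2 (164.1 nm), 6→3 (273.5 nm), 5→3 (320.5 nm).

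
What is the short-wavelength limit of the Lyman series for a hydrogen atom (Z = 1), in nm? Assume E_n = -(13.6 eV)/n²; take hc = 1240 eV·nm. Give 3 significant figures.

The Lyman series has lower level n_f = 1; the series limit corresponds to n_i → ∞.
ΔE_max = 13.6 × 1 / 1² = 13.60 eV.
λ_min = 1240 / 13.60 = 91.2 nm.

91.2 nm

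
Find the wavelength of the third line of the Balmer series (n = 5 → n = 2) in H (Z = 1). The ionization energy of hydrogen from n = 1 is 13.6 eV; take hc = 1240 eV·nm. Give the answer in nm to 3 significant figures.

434 nm

The Balmer series terminates on n_f = 2; the third line has n_i = 2+3 = 5.
ΔE = 13.60 × (1/2² − 1/5²) = 2.856 eV.
λ = 1240 / 2.856 = 434 nm.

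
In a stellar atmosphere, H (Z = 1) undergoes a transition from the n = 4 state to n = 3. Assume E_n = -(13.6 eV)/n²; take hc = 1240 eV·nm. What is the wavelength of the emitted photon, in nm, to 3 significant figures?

ΔE = 13.60 × (1/3² − 1/4²) = 13.60 × 0.04861 = 0.6611 eV.
λ = hc/ΔE = 1240 / 0.6611 = 1880 nm.
This line belongs to the Paschen series.

1880 nm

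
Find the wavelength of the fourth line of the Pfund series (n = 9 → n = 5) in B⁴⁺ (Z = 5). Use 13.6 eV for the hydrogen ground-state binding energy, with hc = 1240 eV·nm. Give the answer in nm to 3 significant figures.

The Pfund series terminates on n_f = 5; the fourth line has n_i = 5+4 = 9.
ΔE = 340.0 × (1/5² − 1/9²) = 9.402 eV.
λ = 1240 / 9.402 = 132 nm.

132 nm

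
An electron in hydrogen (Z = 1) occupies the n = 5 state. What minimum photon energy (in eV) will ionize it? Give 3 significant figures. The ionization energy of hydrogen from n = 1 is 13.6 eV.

0.544 eV

E_5 = −13.60/25 = −0.544 eV, so ionization (to E = 0) requires 0.544 eV.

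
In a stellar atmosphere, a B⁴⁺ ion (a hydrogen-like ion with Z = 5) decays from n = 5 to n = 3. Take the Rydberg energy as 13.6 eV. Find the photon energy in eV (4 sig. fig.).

The Bohr energies scale as Z², so for Z = 5: E_n = −340.0/n² eV.
E_5 = −340.0/25 = −13.60 eV and E_3 = −340.0/9 = −37.78 eV.
The photon energy is |E_5 − E_3| = 24.18 eV.

24.18 eV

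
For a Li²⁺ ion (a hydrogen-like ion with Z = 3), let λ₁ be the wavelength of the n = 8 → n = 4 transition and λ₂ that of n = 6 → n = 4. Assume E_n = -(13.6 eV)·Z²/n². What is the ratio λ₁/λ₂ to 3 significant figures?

0.741

λ ∝ 1/ΔE ∝ 1/(1/n_f² − 1/n_i²), and the Z² and hc factors cancel in the ratio.
λ₁/λ₂ = (1/4² − 1/6²)/(1/4² − 1/8²) = 0.03472/0.04688 = 0.741.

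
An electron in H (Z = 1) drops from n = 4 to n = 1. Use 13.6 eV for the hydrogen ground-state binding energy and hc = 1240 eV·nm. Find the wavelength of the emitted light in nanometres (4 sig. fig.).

ΔE = 13.60 × (1/1² − 1/4²) = 13.60 × 0.9375 = 12.75 eV.
λ = hc/ΔE = 1240 / 12.75 = 97.25 nm.

97.25 nm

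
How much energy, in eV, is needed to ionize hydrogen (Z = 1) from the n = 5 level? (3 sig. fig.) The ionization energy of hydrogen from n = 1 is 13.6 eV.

0.544 eV

E_5 = −13.60/25 = −0.544 eV, so ionization (to E = 0) requires 0.544 eV.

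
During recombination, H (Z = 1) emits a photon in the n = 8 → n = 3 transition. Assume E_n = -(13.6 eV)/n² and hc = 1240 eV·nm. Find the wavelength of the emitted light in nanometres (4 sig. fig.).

ΔE = 13.60 × (1/3² − 1/8²) = 13.60 × 0.09549 = 1.299 eV.
λ = hc/ΔE = 1240 / 1.299 = 954.9 nm.

954.9 nm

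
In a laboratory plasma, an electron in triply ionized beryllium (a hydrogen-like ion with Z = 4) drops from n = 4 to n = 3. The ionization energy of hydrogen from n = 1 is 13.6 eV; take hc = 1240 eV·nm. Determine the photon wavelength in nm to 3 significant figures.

For Z = 4 the level energies scale as Z², so the effective Rydberg energy is 13.6 × 16 = 217.6 eV.
ΔE = 217.6 × (1/3² − 1/4²) = 217.6 × 0.04861 = 10.58 eV.
λ = hc/ΔE = 1240 / 10.58 = 117 nm.

117 nm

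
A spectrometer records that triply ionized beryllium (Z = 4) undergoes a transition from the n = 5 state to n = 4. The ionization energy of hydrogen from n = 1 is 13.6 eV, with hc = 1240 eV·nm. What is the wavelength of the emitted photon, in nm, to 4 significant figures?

253.3 nm

For Z = 4 the level energies scale as Z², so the effective Rydberg energy is 13.6 × 16 = 217.6 eV.
ΔE = 217.6 × (1/4² − 1/5²) = 217.6 × 0.02250 = 4.896 eV.
λ = hc/ΔE = 1240 / 4.896 = 253.3 nm.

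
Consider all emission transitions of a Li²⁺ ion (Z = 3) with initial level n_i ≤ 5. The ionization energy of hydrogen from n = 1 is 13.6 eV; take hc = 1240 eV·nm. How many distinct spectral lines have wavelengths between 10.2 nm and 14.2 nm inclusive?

Enumerate all n_i → n_f pairs with 1 ≤ n_f < n_i ≤ 5 and compute λ = 1240 / [13.6·9·(1/n_f² − 1/n_i²)].
Lines falling in [10.2, 14.2] nm: 5→1 (10.55 nm), 4→1 (10.81 nm), 3→1 (11.40 nm), 2→1 (13.51 nm).

4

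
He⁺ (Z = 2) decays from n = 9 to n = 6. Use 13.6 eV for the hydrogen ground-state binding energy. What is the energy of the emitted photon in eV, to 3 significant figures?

0.840 eV

The Bohr energies scale as Z², so for Z = 2: E_n = −54.40/n² eV.
E_9 = −54.40/81 = −0.6716 eV and E_6 = −54.40/36 = −1.511 eV.
The photon energy is |E_9 − E_6| = 0.840 eV.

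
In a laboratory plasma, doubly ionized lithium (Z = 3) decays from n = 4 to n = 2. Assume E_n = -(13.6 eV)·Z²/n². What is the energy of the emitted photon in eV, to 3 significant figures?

23.0 eV

The Bohr energies scale as Z², so for Z = 3: E_n = −122.4/n² eV.
E_4 = −122.4/16 = −7.650 eV and E_2 = −122.4/4 = −30.60 eV.
The photon energy is |E_4 − E_2| = 23.0 eV.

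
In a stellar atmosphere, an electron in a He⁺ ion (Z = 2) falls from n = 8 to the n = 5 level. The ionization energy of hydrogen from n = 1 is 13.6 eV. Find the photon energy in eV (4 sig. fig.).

1.326 eV

The Bohr energies scale as Z², so for Z = 2: E_n = −54.40/n² eV.
E_8 = −54.40/64 = −0.8500 eV and E_5 = −54.40/25 = −2.176 eV.
The photon energy is |E_8 − E_5| = 1.326 eV.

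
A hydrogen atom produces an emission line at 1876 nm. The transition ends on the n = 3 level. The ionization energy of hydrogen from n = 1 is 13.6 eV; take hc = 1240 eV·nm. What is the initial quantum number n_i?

n_i = 4

The photon energy is ΔE = hc/λ = 1240 / 1876 = 0.6610 eV.
With Z = 1, ΔE = 13.60 × (1/n_f² − 1/n_i²), so 1/n_f² − 1/n_i² = 0.04860.
With n_f = 3: 1/n_i² = 1/9 − 0.04860 = 0.06251, so n_i ≈ 4.00.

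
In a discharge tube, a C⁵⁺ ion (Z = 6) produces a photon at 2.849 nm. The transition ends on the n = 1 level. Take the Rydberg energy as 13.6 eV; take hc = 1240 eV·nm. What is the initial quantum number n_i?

The photon energy is ΔE = hc/λ = 1240 / 2.849 = 435.2 eV.
With Z = 6, ΔE = 489.6 × (1/n_f² − 1/n_i²), so 1/n_f² − 1/n_i² = 0.8890.
With n_f = 1: 1/n_i² = 1/1 − 0.8890 = 0.1110, so n_i ≈ 3.00.

n_i = 3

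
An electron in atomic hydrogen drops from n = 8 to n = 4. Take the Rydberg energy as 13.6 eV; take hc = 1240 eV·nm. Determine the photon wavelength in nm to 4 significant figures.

ΔE = 13.60 × (1/4² − 1/8²) = 13.60 × 0.04688 = 0.6375 eV.
λ = hc/ΔE = 1240 / 0.6375 = 1945 nm.

1945 nm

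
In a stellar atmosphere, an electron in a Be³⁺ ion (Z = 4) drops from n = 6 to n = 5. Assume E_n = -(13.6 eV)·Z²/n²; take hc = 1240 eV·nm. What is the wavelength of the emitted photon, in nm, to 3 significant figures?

466 nm

For Z = 4 the level energies scale as Z², so the effective Rydberg energy is 13.6 × 16 = 217.6 eV.
ΔE = 217.6 × (1/5² − 1/6²) = 217.6 × 0.01222 = 2.660 eV.
λ = hc/ΔE = 1240 / 2.660 = 466 nm.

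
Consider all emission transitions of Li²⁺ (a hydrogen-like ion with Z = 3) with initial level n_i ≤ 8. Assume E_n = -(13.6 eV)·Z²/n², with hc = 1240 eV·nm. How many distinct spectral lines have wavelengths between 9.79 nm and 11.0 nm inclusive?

5

Enumerate all n_i → n_f pairs with 1 ≤ n_f < n_i ≤ 8 and compute λ = 1240 / [13.6·9·(1/n_f² − 1/n_i²)].
Lines falling in [9.79, 11.0] nm: 8→1 (10.29 nm), 7→1 (10.34 nm), 6→1 (10.42 nm), 5→1 (10.55 nm), 4→1 (10.81 nm).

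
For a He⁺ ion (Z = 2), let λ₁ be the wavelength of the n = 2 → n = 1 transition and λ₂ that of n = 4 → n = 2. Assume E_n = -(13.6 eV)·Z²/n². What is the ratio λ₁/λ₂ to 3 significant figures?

λ ∝ 1/ΔE ∝ 1/(1/n_f² − 1/n_i²), and the Z² and hc factors cancel in the ratio.
λ₁/λ₂ = (1/2² − 1/4²)/(1/1² − 1/2²) = 0.1875/0.7500 = 0.250.

0.250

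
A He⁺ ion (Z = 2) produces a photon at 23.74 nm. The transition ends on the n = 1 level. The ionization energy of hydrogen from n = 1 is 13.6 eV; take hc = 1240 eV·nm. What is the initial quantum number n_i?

n_i = 5

The photon energy is ΔE = hc/λ = 1240 / 23.74 = 52.23 eV.
With Z = 2, ΔE = 54.40 × (1/n_f² − 1/n_i²), so 1/n_f² − 1/n_i² = 0.9602.
With n_f = 1: 1/n_i² = 1/1 − 0.9602 = 0.03984, so n_i ≈ 5.01.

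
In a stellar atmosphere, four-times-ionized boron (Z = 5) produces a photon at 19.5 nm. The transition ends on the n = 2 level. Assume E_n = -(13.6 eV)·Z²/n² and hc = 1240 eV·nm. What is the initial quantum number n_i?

n_i = 4

The photon energy is ΔE = hc/λ = 1240 / 19.5 = 63.59 eV.
With Z = 5, ΔE = 340.0 × (1/n_f² − 1/n_i²), so 1/n_f² − 1/n_i² = 0.1870.
With n_f = 2: 1/n_i² = 1/4 − 0.1870 = 0.06297, so n_i ≈ 3.99.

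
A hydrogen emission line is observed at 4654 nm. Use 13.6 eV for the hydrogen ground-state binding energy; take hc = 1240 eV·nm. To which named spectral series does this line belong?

ΔE = 1240/4654 = 0.2664 eV.
This matches 13.6 × (1/5² − 1/7²), so n_f = 5: the Pfund series.

Pfund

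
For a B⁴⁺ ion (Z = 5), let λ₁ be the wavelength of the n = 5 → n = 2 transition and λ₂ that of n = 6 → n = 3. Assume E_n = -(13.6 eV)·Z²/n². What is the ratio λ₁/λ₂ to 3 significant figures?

0.397

λ ∝ 1/ΔE ∝ 1/(1/n_f² − 1/n_i²), and the Z² and hc factors cancel in the ratio.
λ₁/λ₂ = (1/3² − 1/6²)/(1/2² − 1/5²) = 0.08333/0.2100 = 0.397.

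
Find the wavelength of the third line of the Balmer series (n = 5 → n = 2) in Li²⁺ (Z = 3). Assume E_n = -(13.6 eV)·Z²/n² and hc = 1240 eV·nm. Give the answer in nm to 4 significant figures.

The Balmer series terminates on n_f = 2; the third line has n_i = 2+3 = 5.
ΔE = 122.4 × (1/2² − 1/5²) = 25.70 eV.
λ = 1240 / 25.70 = 48.24 nm.

48.24 nm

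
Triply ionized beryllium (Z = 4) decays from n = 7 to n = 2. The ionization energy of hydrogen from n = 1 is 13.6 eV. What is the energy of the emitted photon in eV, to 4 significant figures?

The Bohr energies scale as Z², so for Z = 4: E_n = −217.6/n² eV.
E_7 = −217.6/49 = −4.441 eV and E_2 = −217.6/4 = −54.40 eV.
The photon energy is |E_7 − E_2| = 49.96 eV.

49.96 eV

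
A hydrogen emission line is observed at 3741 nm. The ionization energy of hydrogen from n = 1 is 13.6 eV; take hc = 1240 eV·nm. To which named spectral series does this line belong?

ΔE = 1240/3741 = 0.3315 eV.
This matches 13.6 × (1/5² − 1/8²), so n_f = 5: the Pfund series.

Pfund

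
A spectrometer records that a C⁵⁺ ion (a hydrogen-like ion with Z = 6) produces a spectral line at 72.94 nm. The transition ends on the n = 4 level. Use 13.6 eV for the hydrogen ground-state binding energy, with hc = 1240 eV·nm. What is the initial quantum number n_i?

The photon energy is ΔE = hc/λ = 1240 / 72.94 = 17.00 eV.
With Z = 6, ΔE = 489.6 × (1/n_f² − 1/n_i²), so 1/n_f² − 1/n_i² = 0.03472.
With n_f = 4: 1/n_i² = 1/16 − 0.03472 = 0.02778, so n_i ≈ 6.00.

n_i = 6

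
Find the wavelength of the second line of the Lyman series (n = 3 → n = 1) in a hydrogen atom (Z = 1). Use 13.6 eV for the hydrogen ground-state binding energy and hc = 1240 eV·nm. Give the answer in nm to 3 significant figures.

103 nm

The Lyman series terminates on n_f = 1; the second line has n_i = 1+2 = 3.
ΔE = 13.60 × (1/1² − 1/3²) = 12.09 eV.
λ = 1240 / 12.09 = 103 nm.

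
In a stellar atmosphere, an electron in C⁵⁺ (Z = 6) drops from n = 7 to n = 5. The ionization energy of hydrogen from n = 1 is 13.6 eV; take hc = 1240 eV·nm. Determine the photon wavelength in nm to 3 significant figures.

129 nm

For Z = 6 the level energies scale as Z², so the effective Rydberg energy is 13.6 × 36 = 489.6 eV.
ΔE = 489.6 × (1/5² − 1/7²) = 489.6 × 0.01959 = 9.592 eV.
λ = hc/ΔE = 1240 / 9.592 = 129 nm.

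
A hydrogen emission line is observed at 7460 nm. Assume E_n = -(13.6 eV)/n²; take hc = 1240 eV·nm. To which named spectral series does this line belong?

ΔE = 1240/7460 = 0.1662 eV.
This matches 13.6 × (1/5² − 1/6²), so n_f = 5: the Pfund series.

Pfund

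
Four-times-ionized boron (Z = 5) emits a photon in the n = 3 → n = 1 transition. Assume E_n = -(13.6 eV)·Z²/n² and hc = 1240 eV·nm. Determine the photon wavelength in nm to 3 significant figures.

For Z = 5 the level energies scale as Z², so the effective Rydberg energy is 13.6 × 25 = 340.0 eV.
ΔE = 340.0 × (1/1² − 1/3²) = 340.0 × 0.8889 = 302.2 eV.
λ = hc/ΔE = 1240 / 302.2 = 4.10 nm.

4.10 nm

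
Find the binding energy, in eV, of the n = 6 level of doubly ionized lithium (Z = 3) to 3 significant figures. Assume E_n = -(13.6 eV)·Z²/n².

E_n = −13.6 Z²/n² = −122.4/n² eV for Z = 3.
E_6 = −122.4/36 = −3.40 eV, so ionization (to E = 0) requires 3.40 eV.

3.40 eV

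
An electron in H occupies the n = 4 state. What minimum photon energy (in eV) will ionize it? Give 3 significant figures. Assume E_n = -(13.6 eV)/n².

E_4 = −13.60/16 = −0.850 eV, so ionization (to E = 0) requires 0.850 eV.

0.850 eV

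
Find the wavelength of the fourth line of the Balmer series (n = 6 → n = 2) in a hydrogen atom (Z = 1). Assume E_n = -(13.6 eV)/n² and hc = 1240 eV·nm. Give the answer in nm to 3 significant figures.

410 nm

The Balmer series terminates on n_f = 2; the fourth line has n_i = 2+4 = 6.
ΔE = 13.60 × (1/2² − 1/6²) = 3.022 eV.
λ = 1240 / 3.022 = 410 nm.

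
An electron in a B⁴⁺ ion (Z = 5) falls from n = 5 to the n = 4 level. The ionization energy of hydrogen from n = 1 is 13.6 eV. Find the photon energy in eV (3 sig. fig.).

The Bohr energies scale as Z², so for Z = 5: E_n = −340.0/n² eV.
E_5 = −340.0/25 = −13.60 eV and E_4 = −340.0/16 = −21.25 eV.
The photon energy is |E_5 − E_4| = 7.65 eV.

7.65 eV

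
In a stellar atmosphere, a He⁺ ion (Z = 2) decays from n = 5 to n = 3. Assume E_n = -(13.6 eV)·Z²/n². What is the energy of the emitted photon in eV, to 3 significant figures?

The Bohr energies scale as Z², so for Z = 2: E_n = −54.40/n² eV.
E_5 = −54.40/25 = −2.176 eV and E_3 = −54.40/9 = −6.044 eV.
The photon energy is |E_5 − E_3| = 3.87 eV.

3.87 eV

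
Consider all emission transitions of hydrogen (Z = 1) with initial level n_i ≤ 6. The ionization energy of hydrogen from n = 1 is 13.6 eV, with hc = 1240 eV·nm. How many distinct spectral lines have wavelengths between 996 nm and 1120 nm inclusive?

1

Enumerate all n_i → n_f pairs with 1 ≤ n_f < n_i ≤ 6 and compute λ = 1240 / [13.6·1·(1/n_f² − 1/n_i²)].
Lines falling in [996, 1120] nm: 6→3 (1094 nm).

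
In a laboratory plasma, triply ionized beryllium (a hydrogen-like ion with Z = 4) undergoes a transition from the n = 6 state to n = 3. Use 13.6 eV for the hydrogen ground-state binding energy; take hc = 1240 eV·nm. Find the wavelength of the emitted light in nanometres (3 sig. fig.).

For Z = 4 the level energies scale as Z², so the effective Rydberg energy is 13.6 × 16 = 217.6 eV.
ΔE = 217.6 × (1/3² − 1/6²) = 217.6 × 0.08333 = 18.13 eV.
λ = hc/ΔE = 1240 / 18.13 = 68.4 nm.

68.4 nm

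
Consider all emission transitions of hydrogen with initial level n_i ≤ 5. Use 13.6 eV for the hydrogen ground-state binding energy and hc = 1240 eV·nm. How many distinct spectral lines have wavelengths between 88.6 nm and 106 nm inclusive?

Enumerate all n_i → n_f pairs with 1 ≤ n_f < n_i ≤ 5 and compute λ = 1240 / [13.6·1·(1/n_f² − 1/n_i²)].
Lines falling in [88.6, 106] nm: 5→1 (94.98 nm), 4→1 (97.25 nm), 3→1 (102.6 nm).

3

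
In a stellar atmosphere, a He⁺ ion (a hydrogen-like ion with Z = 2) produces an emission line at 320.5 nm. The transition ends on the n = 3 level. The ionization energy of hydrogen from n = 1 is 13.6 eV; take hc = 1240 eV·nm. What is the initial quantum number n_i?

The photon energy is ΔE = hc/λ = 1240 / 320.5 = 3.869 eV.
With Z = 2, ΔE = 54.40 × (1/n_f² − 1/n_i²), so 1/n_f² − 1/n_i² = 0.07112.
With n_f = 3: 1/n_i² = 1/9 − 0.07112 = 0.03999, so n_i ≈ 5.00.

n_i = 5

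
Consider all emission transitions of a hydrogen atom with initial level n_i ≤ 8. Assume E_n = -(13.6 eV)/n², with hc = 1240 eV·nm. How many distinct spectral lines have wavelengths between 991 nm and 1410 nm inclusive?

Enumerate all n_i → n_f pairs with 1 ≤ n_f < n_i ≤ 8 and compute λ = 1240 / [13.6·1·(1/n_f² − 1/n_i²)].
Lines falling in [991, 1410] nm: 7→3 (1005 nm), 6→3 (1094 nm), 5→3 (1282 nm).

3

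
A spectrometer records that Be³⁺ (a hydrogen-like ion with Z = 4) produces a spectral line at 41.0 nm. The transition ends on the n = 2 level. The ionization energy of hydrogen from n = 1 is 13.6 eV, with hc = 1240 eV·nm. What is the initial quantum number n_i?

n_i = 3

The photon energy is ΔE = hc/λ = 1240 / 41.0 = 30.24 eV.
With Z = 4, ΔE = 217.6 × (1/n_f² − 1/n_i²), so 1/n_f² − 1/n_i² = 0.1390.
With n_f = 2: 1/n_i² = 1/4 − 0.1390 = 0.1110, so n_i ≈ 3.00.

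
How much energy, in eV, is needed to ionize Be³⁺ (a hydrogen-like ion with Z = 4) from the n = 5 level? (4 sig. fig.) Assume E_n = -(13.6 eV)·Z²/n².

E_n = −13.6 Z²/n² = −217.6/n² eV for Z = 4.
E_5 = −217.6/25 = −8.704 eV, so ionization (to E = 0) requires 8.704 eV.

8.704 eV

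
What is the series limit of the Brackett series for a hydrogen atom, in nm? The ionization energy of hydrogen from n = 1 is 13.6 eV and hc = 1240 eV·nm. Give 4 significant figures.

The Brackett series has lower level n_f = 4; the series limit corresponds to n_i → ∞.
ΔE_max = 13.6 × 1 / 4² = 0.8500 eV.
λ_min = 1240 / 0.8500 = 1459 nm.

1459 nm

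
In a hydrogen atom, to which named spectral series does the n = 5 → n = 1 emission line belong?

Lyman

The series is set by the lower level: n_f = 1 is the Lyman series.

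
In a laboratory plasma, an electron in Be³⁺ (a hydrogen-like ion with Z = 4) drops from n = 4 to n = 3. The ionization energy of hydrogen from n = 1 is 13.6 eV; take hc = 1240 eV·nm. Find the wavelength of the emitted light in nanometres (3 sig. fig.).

For Z = 4 the level energies scale as Z², so the effective Rydberg energy is 13.6 × 16 = 217.6 eV.
ΔE = 217.6 × (1/3² − 1/4²) = 217.6 × 0.04861 = 10.58 eV.
λ = hc/ΔE = 1240 / 10.58 = 117 nm.

117 nm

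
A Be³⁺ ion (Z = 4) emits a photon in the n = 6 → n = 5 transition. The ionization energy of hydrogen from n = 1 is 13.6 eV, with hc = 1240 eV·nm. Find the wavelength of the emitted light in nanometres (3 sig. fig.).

For Z = 4 the level energies scale as Z², so the effective Rydberg energy is 13.6 × 16 = 217.6 eV.
ΔE = 217.6 × (1/5² − 1/6²) = 217.6 × 0.01222 = 2.660 eV.
λ = hc/ΔE = 1240 / 2.660 = 466 nm.

466 nm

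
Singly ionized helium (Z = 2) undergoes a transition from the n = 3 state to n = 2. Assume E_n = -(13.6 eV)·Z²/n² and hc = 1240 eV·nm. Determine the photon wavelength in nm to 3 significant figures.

For Z = 2 the level energies scale as Z², so the effective Rydberg energy is 13.6 × 4 = 54.40 eV.
ΔE = 54.40 × (1/2² − 1/3²) = 54.40 × 0.1389 = 7.556 eV.
λ = hc/ΔE = 1240 / 7.556 = 164 nm.

164 nm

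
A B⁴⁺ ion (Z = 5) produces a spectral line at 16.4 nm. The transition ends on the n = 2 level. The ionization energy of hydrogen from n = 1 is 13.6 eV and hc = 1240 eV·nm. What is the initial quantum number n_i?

n_i = 6

The photon energy is ΔE = hc/λ = 1240 / 16.4 = 75.61 eV.
With Z = 5, ΔE = 340.0 × (1/n_f² − 1/n_i²), so 1/n_f² − 1/n_i² = 0.2224.
With n_f = 2: 1/n_i² = 1/4 − 0.2224 = 0.02762, so n_i ≈ 6.02.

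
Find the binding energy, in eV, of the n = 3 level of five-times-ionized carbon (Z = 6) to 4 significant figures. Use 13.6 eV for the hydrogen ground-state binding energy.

54.40 eV

E_n = −13.6 Z²/n² = −489.6/n² eV for Z = 6.
E_3 = −489.6/9 = −54.40 eV, so ionization (to E = 0) requires 54.40 eV.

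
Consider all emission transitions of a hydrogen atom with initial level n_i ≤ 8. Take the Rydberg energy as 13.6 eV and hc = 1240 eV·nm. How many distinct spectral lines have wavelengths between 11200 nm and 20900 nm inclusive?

Enumerate all n_i → n_f pairs with 1 ≤ n_f < n_i ≤ 8 and compute λ = 1240 / [13.6·1·(1/n_f² − 1/n_i²)].
Lines falling in [11200, 20900] nm: 7→6 (12370 nm), 8→7 (19060 nm).

2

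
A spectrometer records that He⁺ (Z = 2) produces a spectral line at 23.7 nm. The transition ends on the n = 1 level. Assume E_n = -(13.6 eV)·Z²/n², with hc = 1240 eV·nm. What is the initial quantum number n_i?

The photon energy is ΔE = hc/λ = 1240 / 23.7 = 52.32 eV.
With Z = 2, ΔE = 54.40 × (1/n_f² − 1/n_i²), so 1/n_f² − 1/n_i² = 0.9618.
With n_f = 1: 1/n_i² = 1/1 − 0.9618 = 0.03822, so n_i ≈ 5.11.

n_i = 5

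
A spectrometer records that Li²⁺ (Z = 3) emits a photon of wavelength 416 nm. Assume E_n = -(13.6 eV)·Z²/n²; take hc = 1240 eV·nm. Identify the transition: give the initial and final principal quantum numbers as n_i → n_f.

n_i = 8, n_f = 5

The photon energy is ΔE = hc/λ = 1240 / 416 = 2.981 eV.
With Z = 3, ΔE = 122.4 × (1/n_f² − 1/n_i²), so 1/n_f² − 1/n_i² = 0.02435.
Trying n_f = 5 gives 1/n_i² = 0.01565, i.e. n_i ≈ 8; this pair matches.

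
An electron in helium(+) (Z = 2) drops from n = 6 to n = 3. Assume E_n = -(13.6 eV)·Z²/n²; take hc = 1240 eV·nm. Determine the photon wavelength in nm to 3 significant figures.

For Z = 2 the level energies scale as Z², so the effective Rydberg energy is 13.6 × 4 = 54.40 eV.
ΔE = 54.40 × (1/3² − 1/6²) = 54.40 × 0.08333 = 4.533 eV.
λ = hc/ΔE = 1240 / 4.533 = 274 nm.

274 nm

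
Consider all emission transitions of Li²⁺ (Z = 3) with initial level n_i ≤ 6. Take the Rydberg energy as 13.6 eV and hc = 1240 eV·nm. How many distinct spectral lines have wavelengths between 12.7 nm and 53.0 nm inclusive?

3

Enumerate all n_i → n_f pairs with 1 ≤ n_f < n_i ≤ 6 and compute λ = 1240 / [13.6·9·(1/n_f² − 1/n_i²)].
Lines falling in [12.7, 53.0] nm: 2→1 (13.51 nm), 6→2 (45.59 nm), 5→2 (48.24 nm).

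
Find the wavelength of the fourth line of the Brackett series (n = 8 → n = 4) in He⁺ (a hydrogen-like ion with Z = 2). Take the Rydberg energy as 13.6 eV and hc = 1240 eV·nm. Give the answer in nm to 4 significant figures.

486.3 nm

The Brackett series terminates on n_f = 4; the fourth line has n_i = 4+4 = 8.
ΔE = 54.40 × (1/4² − 1/8²) = 2.550 eV.
λ = 1240 / 2.550 = 486.3 nm.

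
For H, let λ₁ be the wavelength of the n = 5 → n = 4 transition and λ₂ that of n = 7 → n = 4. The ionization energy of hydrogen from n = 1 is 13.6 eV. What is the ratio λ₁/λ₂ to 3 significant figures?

λ ∝ 1/ΔE ∝ 1/(1/n_f² − 1/n_i²), and the Z² and hc factors cancel in the ratio.
λ₁/λ₂ = (1/4² − 1/7²)/(1/4² − 1/5²) = 0.04209/0.02250 = 1.87.

1.87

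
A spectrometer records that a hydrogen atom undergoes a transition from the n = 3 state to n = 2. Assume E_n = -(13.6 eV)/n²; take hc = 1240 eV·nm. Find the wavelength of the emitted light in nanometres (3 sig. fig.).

656 nm

ΔE = 13.60 × (1/2² − 1/3²) = 13.60 × 0.1389 = 1.889 eV.
λ = hc/ΔE = 1240 / 1.889 = 656 nm.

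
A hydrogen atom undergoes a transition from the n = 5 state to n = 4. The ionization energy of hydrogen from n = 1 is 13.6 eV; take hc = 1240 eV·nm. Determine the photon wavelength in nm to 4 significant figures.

4052 nm

ΔE = 13.60 × (1/4² − 1/5²) = 13.60 × 0.02250 = 0.3060 eV.
λ = hc/ΔE = 1240 / 0.3060 = 4052 nm.
This line belongs to the Brackett series.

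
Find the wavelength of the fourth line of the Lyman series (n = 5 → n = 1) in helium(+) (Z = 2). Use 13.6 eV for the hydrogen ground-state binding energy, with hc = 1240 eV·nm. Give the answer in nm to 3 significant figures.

The Lyman series terminates on n_f = 1; the fourth line has n_i = 1+4 = 5.
ΔE = 54.40 × (1/1² − 1/5²) = 52.22 eV.
λ = 1240 / 52.22 = 23.7 nm.

23.7 nm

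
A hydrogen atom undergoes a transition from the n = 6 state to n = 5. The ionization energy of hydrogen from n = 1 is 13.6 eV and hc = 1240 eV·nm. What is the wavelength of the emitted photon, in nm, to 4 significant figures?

7460 nm

ΔE = 13.60 × (1/5² − 1/6²) = 13.60 × 0.01222 = 0.1662 eV.
λ = hc/ΔE = 1240 / 0.1662 = 7460 nm.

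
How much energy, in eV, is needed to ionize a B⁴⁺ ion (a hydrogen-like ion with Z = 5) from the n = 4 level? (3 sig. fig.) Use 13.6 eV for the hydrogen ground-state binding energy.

21.3 eV

E_n = −13.6 Z²/n² = −340.0/n² eV for Z = 5.
E_4 = −340.0/16 = −21.3 eV, so ionization (to E = 0) requires 21.3 eV.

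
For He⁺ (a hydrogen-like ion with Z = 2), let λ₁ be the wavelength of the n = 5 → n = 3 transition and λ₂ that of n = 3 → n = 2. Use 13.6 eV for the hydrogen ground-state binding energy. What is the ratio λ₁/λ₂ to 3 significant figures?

1.95

λ ∝ 1/ΔE ∝ 1/(1/n_f² − 1/n_i²), and the Z² and hc factors cancel in the ratio.
λ₁/λ₂ = (1/2² − 1/3²)/(1/3² − 1/5²) = 0.1389/0.07111 = 1.95.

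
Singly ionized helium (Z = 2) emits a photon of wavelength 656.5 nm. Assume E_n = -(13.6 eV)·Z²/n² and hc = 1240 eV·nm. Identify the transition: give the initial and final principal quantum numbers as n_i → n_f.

n_i = 6, n_f = 4

The photon energy is ΔE = hc/λ = 1240 / 656.5 = 1.889 eV.
With Z = 2, ΔE = 54.40 × (1/n_f² − 1/n_i²), so 1/n_f² − 1/n_i² = 0.03472.
Trying n_f = 4 gives 1/n_i² = 0.02778, i.e. n_i ≈ 6; this pair matches.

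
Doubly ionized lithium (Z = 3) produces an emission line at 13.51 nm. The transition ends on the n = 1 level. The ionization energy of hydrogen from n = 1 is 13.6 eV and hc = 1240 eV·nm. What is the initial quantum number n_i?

The photon energy is ΔE = hc/λ = 1240 / 13.51 = 91.78 eV.
With Z = 3, ΔE = 122.4 × (1/n_f² − 1/n_i²), so 1/n_f² − 1/n_i² = 0.7499.
With n_f = 1: 1/n_i² = 1/1 − 0.7499 = 0.2501, so n_i ≈ 2.00.

n_i = 2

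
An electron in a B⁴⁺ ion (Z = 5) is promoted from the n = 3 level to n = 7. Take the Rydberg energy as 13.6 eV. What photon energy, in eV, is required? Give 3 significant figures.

The Bohr energies scale as Z², so for Z = 5: E_n = −340.0/n² eV.
E_7 = −340.0/49 = −6.939 eV and E_3 = −340.0/9 = −37.78 eV.
The photon energy is |E_7 − E_3| = 30.8 eV.

30.8 eV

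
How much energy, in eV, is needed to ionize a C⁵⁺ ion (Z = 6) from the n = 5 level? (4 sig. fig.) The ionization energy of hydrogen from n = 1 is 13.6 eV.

19.58 eV

E_n = −13.6 Z²/n² = −489.6/n² eV for Z = 6.
E_5 = −489.6/25 = −19.58 eV, so ionization (to E = 0) requires 19.58 eV.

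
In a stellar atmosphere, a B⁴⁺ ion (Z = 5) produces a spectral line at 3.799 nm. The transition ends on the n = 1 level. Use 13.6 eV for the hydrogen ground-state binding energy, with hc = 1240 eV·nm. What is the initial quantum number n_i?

n_i = 5

The photon energy is ΔE = hc/λ = 1240 / 3.799 = 326.4 eV.
With Z = 5, ΔE = 340.0 × (1/n_f² − 1/n_i²), so 1/n_f² − 1/n_i² = 0.9600.
With n_f = 1: 1/n_i² = 1/1 − 0.9600 = 0.04000, so n_i ≈ 5.00.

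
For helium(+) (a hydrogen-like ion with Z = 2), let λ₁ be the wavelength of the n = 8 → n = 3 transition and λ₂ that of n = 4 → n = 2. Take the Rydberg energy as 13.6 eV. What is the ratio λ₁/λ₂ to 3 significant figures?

λ ∝ 1/ΔE ∝ 1/(1/n_f² − 1/n_i²), and the Z² and hc factors cancel in the ratio.
λ₁/λ₂ = (1/2² − 1/4²)/(1/3² − 1/8²) = 0.1875/0.09549 = 1.96.

1.96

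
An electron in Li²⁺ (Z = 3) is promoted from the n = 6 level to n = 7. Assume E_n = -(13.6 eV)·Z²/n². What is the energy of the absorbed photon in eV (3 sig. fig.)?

The Bohr energies scale as Z², so for Z = 3: E_n = −122.4/n² eV.
E_7 = −122.4/49 = −2.498 eV and E_6 = −122.4/36 = −3.400 eV.
The photon energy is |E_7 − E_6| = 0.902 eV.

0.902 eV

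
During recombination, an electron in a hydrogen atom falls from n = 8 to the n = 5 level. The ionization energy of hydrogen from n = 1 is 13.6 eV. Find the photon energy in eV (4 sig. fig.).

E_8 = −13.60/64 = −0.2125 eV and E_5 = −13.60/25 = −0.5440 eV.
The photon energy is |E_8 − E_5| = 0.3315 eV.

0.3315 eV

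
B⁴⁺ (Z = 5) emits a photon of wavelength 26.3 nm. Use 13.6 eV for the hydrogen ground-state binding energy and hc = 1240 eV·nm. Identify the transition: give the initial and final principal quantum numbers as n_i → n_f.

n_i = 3, n_f = 2

The photon energy is ΔE = hc/λ = 1240 / 26.3 = 47.15 eV.
With Z = 5, ΔE = 340.0 × (1/n_f² − 1/n_i²), so 1/n_f² − 1/n_i² = 0.1387.
Trying n_f = 2 gives 1/n_i² = 0.1113, i.e. n_i ≈ 3; this pair matches.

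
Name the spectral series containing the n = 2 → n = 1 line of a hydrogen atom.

Lyman

The series is set by the lower level: n_f = 1 is the Lyman series.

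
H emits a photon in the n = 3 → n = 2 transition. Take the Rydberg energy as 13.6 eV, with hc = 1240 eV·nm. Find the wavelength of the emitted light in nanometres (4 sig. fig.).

656.5 nm

ΔE = 13.60 × (1/2² − 1/3²) = 13.60 × 0.1389 = 1.889 eV.
λ = hc/ΔE = 1240 / 1.889 = 656.5 nm.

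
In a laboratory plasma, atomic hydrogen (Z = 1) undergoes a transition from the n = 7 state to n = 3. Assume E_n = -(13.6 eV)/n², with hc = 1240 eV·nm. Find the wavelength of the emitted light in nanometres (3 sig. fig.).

ΔE = 13.60 × (1/3² − 1/7²) = 13.60 × 0.09070 = 1.234 eV.
λ = hc/ΔE = 1240 / 1.234 = 1010 nm.
This line belongs to the Paschen series.

1010 nm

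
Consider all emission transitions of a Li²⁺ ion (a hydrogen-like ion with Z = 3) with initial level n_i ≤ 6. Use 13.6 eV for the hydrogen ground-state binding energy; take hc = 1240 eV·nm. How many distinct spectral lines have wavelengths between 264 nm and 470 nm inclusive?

2

Enumerate all n_i → n_f pairs with 1 ≤ n_f < n_i ≤ 6 and compute λ = 1240 / [13.6·9·(1/n_f² − 1/n_i²)].
Lines falling in [264, 470] nm: 6→4 (291.8 nm), 5→4 (450.3 nm).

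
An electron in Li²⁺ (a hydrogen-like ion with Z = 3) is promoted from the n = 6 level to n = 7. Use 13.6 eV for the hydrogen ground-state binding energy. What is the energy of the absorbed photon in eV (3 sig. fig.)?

0.902 eV

The Bohr energies scale as Z², so for Z = 3: E_n = −122.4/n² eV.
E_7 = −122.4/49 = −2.498 eV and E_6 = −122.4/36 = −3.400 eV.
The photon energy is |E_7 − E_6| = 0.902 eV.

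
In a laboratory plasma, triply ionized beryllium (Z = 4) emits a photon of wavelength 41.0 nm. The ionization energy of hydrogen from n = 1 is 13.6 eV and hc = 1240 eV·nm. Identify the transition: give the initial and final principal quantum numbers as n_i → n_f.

n_i = 3, n_f = 2

The photon energy is ΔE = hc/λ = 1240 / 41.0 = 30.24 eV.
With Z = 4, ΔE = 217.6 × (1/n_f² − 1/n_i²), so 1/n_f² − 1/n_i² = 0.1390.
Trying n_f = 2 gives 1/n_i² = 0.1110, i.e. n_i ≈ 3; this pair matches.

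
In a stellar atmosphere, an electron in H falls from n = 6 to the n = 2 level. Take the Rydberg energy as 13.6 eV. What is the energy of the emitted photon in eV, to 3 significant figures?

3.02 eV

E_6 = −13.60/36 = −0.3778 eV and E_2 = −13.60/4 = −3.400 eV.
The photon energy is |E_6 − E_2| = 3.02 eV.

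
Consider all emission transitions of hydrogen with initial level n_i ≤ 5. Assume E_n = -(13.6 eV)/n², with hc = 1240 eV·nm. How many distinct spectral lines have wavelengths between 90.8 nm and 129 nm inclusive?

Enumerate all n_i → n_f pairs with 1 ≤ n_f < n_i ≤ 5 and compute λ = 1240 / [13.6·1·(1/n_f² − 1/n_i²)].
Lines falling in [90.8, 129] nm: 5→1 (94.98 nm), 4→1 (97.25 nm), 3→1 (102.6 nm), 2→1 (121.6 nm).

4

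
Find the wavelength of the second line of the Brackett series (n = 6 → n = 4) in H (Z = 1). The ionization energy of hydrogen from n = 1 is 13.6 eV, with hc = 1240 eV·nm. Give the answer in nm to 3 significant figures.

2630 nm

The Brackett series terminates on n_f = 4; the second line has n_i = 4+2 = 6.
ΔE = 13.60 × (1/4² − 1/6²) = 0.4722 eV.
λ = 1240 / 0.4722 = 2630 nm.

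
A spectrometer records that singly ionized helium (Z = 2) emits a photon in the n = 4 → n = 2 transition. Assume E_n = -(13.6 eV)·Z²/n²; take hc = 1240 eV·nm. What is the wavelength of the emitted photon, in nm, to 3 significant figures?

For Z = 2 the level energies scale as Z², so the effective Rydberg energy is 13.6 × 4 = 54.40 eV.
ΔE = 54.40 × (1/2² − 1/4²) = 54.40 × 0.1875 = 10.20 eV.
λ = hc/ΔE = 1240 / 10.20 = 122 nm.

122 nm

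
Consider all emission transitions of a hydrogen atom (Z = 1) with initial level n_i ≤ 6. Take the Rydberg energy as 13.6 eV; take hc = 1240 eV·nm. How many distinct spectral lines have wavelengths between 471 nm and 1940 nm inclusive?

5

Enumerate all n_i → n_f pairs with 1 ≤ n_f < n_i ≤ 6 and compute λ = 1240 / [13.6·1·(1/n_f² − 1/n_i²)].
Lines falling in [471, 1940] nm: 4→2 (486.3 nm), 3→2 (656.5 nm), 6→3 (1094 nm), 5→3 (1282 nm), 4→3 (1876 nm).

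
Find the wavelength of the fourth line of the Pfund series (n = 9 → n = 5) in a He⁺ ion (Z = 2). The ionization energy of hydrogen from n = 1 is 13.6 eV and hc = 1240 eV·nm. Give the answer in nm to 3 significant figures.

824 nm

The Pfund series terminates on n_f = 5; the fourth line has n_i = 5+4 = 9.
ΔE = 54.40 × (1/5² − 1/9²) = 1.504 eV.
λ = 1240 / 1.504 = 824 nm.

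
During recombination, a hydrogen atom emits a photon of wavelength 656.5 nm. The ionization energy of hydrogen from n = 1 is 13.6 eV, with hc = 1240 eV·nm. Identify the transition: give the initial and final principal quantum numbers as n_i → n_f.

n_i = 3, n_f = 2

The photon energy is ΔE = hc/λ = 1240 / 656.5 = 1.889 eV.
With Z = 1, ΔE = 13.60 × (1/n_f² − 1/n_i²), so 1/n_f² − 1/n_i² = 0.1389.
Trying n_f = 2 gives 1/n_i² = 0.1111, i.e. n_i ≈ 3; this pair matches.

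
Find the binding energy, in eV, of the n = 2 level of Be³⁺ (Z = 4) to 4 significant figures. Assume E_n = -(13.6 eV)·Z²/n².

54.40 eV

E_n = −13.6 Z²/n² = −217.6/n² eV for Z = 4.
E_2 = −217.6/4 = −54.40 eV, so ionization (to E = 0) requires 54.40 eV.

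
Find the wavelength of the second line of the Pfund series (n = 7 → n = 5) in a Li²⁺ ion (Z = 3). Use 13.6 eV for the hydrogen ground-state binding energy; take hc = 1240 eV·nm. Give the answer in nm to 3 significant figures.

The Pfund series terminates on n_f = 5; the second line has n_i = 5+2 = 7.
ΔE = 122.4 × (1/5² − 1/7²) = 2.398 eV.
λ = 1240 / 2.398 = 517 nm.

517 nm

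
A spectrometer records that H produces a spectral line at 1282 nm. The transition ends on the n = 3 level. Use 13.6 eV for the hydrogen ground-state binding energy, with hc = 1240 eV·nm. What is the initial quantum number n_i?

The photon energy is ΔE = hc/λ = 1240 / 1282 = 0.9672 eV.
With Z = 1, ΔE = 13.60 × (1/n_f² − 1/n_i²), so 1/n_f² − 1/n_i² = 0.07112.
With n_f = 3: 1/n_i² = 1/9 − 0.07112 = 0.03999, so n_i ≈ 5.00.

n_i = 5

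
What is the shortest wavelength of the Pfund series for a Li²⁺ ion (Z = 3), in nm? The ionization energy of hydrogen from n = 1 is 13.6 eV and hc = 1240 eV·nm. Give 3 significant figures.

253 nm

The Pfund series has lower level n_f = 5; the series limit corresponds to n_i → ∞.
ΔE_max = 13.6 × 9 / 5² = 4.896 eV.
λ_min = 1240 / 4.896 = 253 nm.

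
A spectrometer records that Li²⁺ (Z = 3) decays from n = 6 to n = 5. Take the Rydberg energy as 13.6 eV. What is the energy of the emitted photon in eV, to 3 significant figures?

1.50 eV

The Bohr energies scale as Z², so for Z = 3: E_n = −122.4/n² eV.
E_6 = −122.4/36 = −3.400 eV and E_5 = −122.4/25 = −4.896 eV.
The photon energy is |E_6 − E_5| = 1.50 eV.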